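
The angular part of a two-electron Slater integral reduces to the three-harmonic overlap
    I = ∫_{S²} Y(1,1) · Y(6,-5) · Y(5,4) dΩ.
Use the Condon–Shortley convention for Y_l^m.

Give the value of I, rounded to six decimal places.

-0.303018

m-sum 0 ✓  L=12 even ✓  5≤5≤7 ✓
Π(2lᵢ+1) = 3×13×11 = 429
triangle coeff Δ(1,6,5) = 1/858
Σ_t [1,1]: t=1:−1/14400 = -1/14400
(3j)²=6/143 [(1 6 5; 0 0 0)], sign=+1
Σ_t [0,0]: t=0:+1/725760 = 1/725760
(3j)²=5/78 [(1 6 5; 1 -5 4)], sign=-1
⇒ 4πI² = 15/13
I = (-1)√(15/13/(4π)) = -0.30301841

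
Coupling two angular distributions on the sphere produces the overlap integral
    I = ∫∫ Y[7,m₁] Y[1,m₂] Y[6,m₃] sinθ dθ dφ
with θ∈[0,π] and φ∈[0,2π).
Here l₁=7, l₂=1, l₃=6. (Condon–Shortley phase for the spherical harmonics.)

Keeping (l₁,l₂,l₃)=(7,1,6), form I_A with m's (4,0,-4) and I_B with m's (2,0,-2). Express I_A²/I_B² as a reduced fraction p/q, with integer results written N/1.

11/15

Same 7,1,6: normalisation and zero-m 3j drop out of the ratio.
A: Δ: 2! 12! 0! / 15! → 1/1365; sum: t=1:−1/7257600 = -1/7257600; 3j²(7 1 6; 4 0 -4) = Δ·Π!·Σ² = 11/455  (sign -1)
B: Δ: 2! 12! 0! / 15! → 1/1365; sum: t=1:−1/967680 = -1/967680; 3j²(7 1 6; 2 0 -2) = Δ·Π!·Σ² = 3/91  (sign -1)
I_A²/I_B² = (11/455)/(3/91) = 11/15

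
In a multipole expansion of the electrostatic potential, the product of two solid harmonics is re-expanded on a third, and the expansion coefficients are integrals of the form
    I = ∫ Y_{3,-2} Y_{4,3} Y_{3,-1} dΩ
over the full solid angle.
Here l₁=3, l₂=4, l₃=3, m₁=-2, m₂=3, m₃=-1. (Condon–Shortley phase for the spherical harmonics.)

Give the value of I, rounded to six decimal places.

Rules hold: Σm=0, L=10 even, 1≤3≤7.
N = 7·9·7 = 441
Δ = 4!·2!·4!/11! = 1/34650
Racah Σ t=1..3: t=1:−1/72 t=2:+1/16 t=3:−1/72 = 5/144
⇒ 3j(3 4 3; 0 0 0)² = 2/77, sgn -1
Racah Σ t=3..4: t=3:−1/288 t=4:+1/144 = 1/288
⇒ 3j(3 4 3; -2 3 -1)² = 1/99, sgn +1
4πI² = N·(3j₀)²·(3jₘ)² = 14/121
I = -1·√(0.115702/4π) = -0.09595473

-0.095955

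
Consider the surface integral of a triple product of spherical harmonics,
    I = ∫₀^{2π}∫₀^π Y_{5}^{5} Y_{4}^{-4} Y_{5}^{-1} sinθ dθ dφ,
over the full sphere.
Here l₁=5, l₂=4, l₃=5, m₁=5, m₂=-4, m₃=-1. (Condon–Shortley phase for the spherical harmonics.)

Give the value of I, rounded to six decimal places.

-0.075170

m-sum 0 ✓  L=14 even ✓  1≤5≤9 ✓
Π(2lᵢ+1) = 11×9×11 = 1089
triangle coeff Δ(5,4,5) = 1/3153150
Σ_t [0,4]: t=0:+1/69120 t=1:−1/1728 t=2:+1/576 t=3:−1/1728 t=4:+1/69120 = 7/11520
(3j)²=2/143 [(5 4 5; 0 0 0)], sign=-1
Σ_t [0,0]: t=0:+1/414720 = 1/414720
(3j)²=2/429 [(5 4 5; 5 -4 -1)], sign=+1
⇒ 4πI² = 12/169
I = (-1)√(12/169/(4π)) = -0.07516962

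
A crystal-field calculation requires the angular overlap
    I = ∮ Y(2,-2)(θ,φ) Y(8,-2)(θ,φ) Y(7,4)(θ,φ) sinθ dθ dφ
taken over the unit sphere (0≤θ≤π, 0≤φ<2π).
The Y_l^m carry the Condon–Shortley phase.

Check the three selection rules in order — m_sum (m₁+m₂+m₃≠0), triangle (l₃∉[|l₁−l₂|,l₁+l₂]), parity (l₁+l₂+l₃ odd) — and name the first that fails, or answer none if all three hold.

Σmᵢ = 0  ✓
l₃∈[|l₁−l₂|,l₁+l₂]=[6,10], have l₃=7  ✓
Σlᵢ = 17 ⇒ odd  ✗

parity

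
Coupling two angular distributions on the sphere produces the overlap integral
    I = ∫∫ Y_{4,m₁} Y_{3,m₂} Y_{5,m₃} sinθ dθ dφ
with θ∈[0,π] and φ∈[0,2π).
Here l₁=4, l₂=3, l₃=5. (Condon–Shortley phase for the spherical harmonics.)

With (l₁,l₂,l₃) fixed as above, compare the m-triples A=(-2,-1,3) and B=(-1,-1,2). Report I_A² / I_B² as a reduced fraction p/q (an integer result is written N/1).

Same 4,3,5: normalisation and zero-m 3j drop out of the ratio.
A: Δ: 2! 6! 4! / 13! → 1/180180; sum: t=0:+1/5760 t=1:−1/720 t=2:+1/2304 = -1/1280; 3j²(4 3 5; -2 -1 3) = Δ·Π!·Σ² = 27/1430  (sign -1)
B: Δ: 2! 6! 4! / 13! → 1/180180; sum: t=0:+1/960 t=1:−1/288 t=2:+1/1728 = -1/540; 3j²(4 3 5; -1 -1 2) = Δ·Π!·Σ² = 128/6435  (sign +1)
I_A²/I_B² = (27/1430)/(128/6435) = 243/256

243/256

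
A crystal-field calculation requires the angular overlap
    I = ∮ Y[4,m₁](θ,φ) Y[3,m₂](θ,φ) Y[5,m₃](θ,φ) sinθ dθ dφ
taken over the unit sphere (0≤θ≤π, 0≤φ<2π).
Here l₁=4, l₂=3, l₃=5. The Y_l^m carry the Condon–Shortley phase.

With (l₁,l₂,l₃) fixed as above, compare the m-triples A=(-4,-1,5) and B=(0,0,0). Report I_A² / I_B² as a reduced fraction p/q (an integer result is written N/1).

49/30

Same 4,3,5: normalisation and zero-m 3j drop out of the ratio.
A: Δ: 2! 6! 4! / 13! → 1/180180; sum: t=2:+1/34560 = 1/34560; 3j²(4 3 5; -4 -1 5) = Δ·Π!·Σ² = 14/429  (sign +1)
B: Δ: 2! 6! 4! / 13! → 1/180180; sum: t=0:+1/576 t=1:−1/144 t=2:+1/576 = -1/288; 3j²(4 3 5; 0 0 0) = Δ·Π!·Σ² = 20/1001  (sign +1)
I_A²/I_B² = (14/429)/(20/1001) = 49/30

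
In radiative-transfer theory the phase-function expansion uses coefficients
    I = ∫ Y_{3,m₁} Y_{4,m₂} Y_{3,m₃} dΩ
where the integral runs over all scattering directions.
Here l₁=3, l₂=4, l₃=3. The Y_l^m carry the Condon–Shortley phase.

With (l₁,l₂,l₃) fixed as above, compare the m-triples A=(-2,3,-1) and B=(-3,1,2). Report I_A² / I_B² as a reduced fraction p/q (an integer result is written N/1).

l's match ⇒ only the (l;m) 3-j factors differ between A and B.
A: triangle coeff Δ(3,4,3) = 1/34650; Σ_t [3,4]: t=3:−1/288 t=4:+1/144 = 1/288; (3j)²=1/99 [(3 4 3; -2 3 -1)], sign=+1
B: triangle coeff Δ(3,4,3) = 1/34650; Σ_t [4,4]: t=4:+1/288 = 1/288; (3j)²=5/231 [(3 4 3; -3 1 2)], sign=-1
I_A²/I_B² = (1/99)/(5/231) = 7/15

7/15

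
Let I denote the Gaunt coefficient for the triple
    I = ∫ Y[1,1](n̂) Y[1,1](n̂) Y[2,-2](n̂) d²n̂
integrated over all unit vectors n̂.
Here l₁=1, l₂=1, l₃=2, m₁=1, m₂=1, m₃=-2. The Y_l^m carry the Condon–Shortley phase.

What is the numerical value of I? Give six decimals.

m-sum 0 ✓  L=4 even ✓  0≤2≤2 ✓
Π(2lᵢ+1) = 3×3×5 = 45
triangle coeff Δ(1,1,2) = 1/30
Σ_t [0,0]: t=0:+1/1 = 1/1
(3j)²=2/15 [(1 1 2; 0 0 0)], sign=+1
Σ_t [0,0]: t=0:+1/4 = 1/4
(3j)²=1/5 [(1 1 2; 1 1 -2)], sign=+1
⇒ 4πI² = 6/5
I = (+1)√(6/5/(4π)) = 0.30901936

0.309019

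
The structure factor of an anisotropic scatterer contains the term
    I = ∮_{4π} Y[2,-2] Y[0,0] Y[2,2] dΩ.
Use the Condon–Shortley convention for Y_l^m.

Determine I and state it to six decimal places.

0.282095

Checks pass: Σm=0; 4 even; l₃=2∈[2,2].
(2·2+1)(2·0+1)(2·2+1) = 25
Δ: 0! 4! 0! / 5! → 1/5
sum: t=0:+1/4 = 1/4
3j²(2 0 2; 0 0 0) = Δ·Π!·Σ² = 1/5  (sign +1)
sum: t=0:+1/24 = 1/24
3j²(2 0 2; -2 0 2) = Δ·Π!·Σ² = 1/5  (sign +1)
combine: 4πI² = 25·1/5·1/5 = 1/1
take √, sign +1: I = 0.28209479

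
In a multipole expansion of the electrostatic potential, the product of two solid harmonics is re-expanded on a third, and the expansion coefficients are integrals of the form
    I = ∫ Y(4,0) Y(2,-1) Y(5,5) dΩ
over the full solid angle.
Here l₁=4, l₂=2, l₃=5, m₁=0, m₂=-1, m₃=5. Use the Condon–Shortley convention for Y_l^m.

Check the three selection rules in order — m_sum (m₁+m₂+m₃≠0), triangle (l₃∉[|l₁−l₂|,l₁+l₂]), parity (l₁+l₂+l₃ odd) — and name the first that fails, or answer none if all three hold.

m₁+m₂+m₃ = 0 − 1 + 5 = 4  ✗
triangle: |4−2|=2 ≤ l₃=5 ≤ 4+2=6
parity: l₁+l₂+l₃ = 11 is odd

m_sum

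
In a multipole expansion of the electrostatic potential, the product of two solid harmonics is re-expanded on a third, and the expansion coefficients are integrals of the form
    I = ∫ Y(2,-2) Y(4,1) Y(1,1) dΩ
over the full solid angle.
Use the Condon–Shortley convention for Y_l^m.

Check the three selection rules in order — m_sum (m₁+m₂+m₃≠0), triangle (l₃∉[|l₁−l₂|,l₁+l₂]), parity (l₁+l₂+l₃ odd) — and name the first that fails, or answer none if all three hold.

azimuthal sum: -2 + 1 + 1 = 0  ✓
2 ≤ 1 ≤ 6 (triangle on l)  ✗
L = 2 + 4 + 1 = 7 (odd)

triangle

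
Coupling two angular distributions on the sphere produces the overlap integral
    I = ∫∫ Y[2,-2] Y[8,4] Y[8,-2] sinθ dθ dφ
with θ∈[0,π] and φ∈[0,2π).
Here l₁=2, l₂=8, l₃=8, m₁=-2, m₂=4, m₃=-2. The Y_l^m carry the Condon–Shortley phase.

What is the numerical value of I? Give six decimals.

-0.170580

Rules hold: Σm=0, L=18 even, 6≤8≤10.
N = 5·17·17 = 1445
Δ = 2!·2!·14!/19! = 1/348840
Racah Σ t=0..2: t=0:+1/116121600 t=1:−1/25401600 t=2:+1/116121600 = -1/45158400
⇒ 3j(2 8 8; 0 0 0)² = 24/1615, sgn -1
Racah Σ t=2..2: t=2:+1/348364800 = 1/348364800
⇒ 3j(2 8 8; -2 4 -2)² = 11/646, sgn +1
4πI² = N·(3j₀)²·(3jₘ)² = 132/361
I = -1·√(0.365651/4π) = -0.17058013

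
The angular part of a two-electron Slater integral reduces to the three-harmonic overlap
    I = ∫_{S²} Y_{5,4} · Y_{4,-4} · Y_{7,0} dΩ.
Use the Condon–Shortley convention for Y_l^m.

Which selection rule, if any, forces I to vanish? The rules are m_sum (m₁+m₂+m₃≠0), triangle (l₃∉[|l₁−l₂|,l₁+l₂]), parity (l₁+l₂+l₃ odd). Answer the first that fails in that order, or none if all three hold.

none

azimuthal sum: 4 − 4 + 0 = 0  ✓
1 ≤ 7 ≤ 9 (triangle on l)  ✓
L = 5 + 4 + 7 = 16 (even)  ✓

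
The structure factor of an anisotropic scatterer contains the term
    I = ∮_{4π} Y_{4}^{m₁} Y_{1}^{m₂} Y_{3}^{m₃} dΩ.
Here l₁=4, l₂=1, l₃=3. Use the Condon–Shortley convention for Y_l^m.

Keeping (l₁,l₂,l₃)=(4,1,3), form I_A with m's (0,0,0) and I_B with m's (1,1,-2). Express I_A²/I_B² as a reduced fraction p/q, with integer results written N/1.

l's match ⇒ only the (l;m) 3-j factors differ between A and B.
A: triangle coeff Δ(4,1,3) = 1/252; Σ_t [1,1]: t=1:−1/36 = -1/36; (3j)²=4/63 [(4 1 3; 0 0 0)], sign=+1
B: triangle coeff Δ(4,1,3) = 1/252; Σ_t [2,2]: t=2:+1/240 = 1/240; (3j)²=1/84 [(4 1 3; 1 1 -2)], sign=-1
I_A²/I_B² = (4/63)/(1/84) = 16/3

16/3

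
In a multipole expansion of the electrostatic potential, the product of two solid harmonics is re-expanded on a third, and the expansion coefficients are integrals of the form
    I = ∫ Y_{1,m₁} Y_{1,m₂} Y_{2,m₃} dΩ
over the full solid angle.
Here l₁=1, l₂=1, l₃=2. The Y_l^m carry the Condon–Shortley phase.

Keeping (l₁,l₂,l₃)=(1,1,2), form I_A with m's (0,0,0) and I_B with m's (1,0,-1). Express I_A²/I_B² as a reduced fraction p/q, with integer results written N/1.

Same 1,1,2: normalisation and zero-m 3j drop out of the ratio.
A: Δ: 0! 2! 2! / 5! → 1/30; sum: t=0:+1/1 = 1/1; 3j²(1 1 2; 0 0 0) = Δ·Π!·Σ² = 2/15  (sign +1)
B: Δ: 0! 2! 2! / 5! → 1/30; sum: t=0:+1/2 = 1/2; 3j²(1 1 2; 1 0 -1) = Δ·Π!·Σ² = 1/10  (sign -1)
I_A²/I_B² = (2/15)/(1/10) = 4/3

4/3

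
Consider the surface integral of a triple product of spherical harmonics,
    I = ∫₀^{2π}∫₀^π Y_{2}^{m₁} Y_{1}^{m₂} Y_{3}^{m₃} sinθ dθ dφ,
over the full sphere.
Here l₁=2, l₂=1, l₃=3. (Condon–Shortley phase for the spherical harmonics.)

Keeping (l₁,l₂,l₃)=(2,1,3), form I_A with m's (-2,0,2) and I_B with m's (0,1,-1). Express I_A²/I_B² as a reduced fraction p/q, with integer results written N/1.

l's match ⇒ only the (l;m) 3-j factors differ between A and B.
A: triangle coeff Δ(2,1,3) = 1/105; Σ_t [0,0]: t=0:+1/24 = 1/24; (3j)²=1/21 [(2 1 3; -2 0 2)], sign=-1
B: triangle coeff Δ(2,1,3) = 1/105; Σ_t [0,0]: t=0:+1/8 = 1/8; (3j)²=2/35 [(2 1 3; 0 1 -1)], sign=+1
I_A²/I_B² = (1/21)/(2/35) = 5/6

5/6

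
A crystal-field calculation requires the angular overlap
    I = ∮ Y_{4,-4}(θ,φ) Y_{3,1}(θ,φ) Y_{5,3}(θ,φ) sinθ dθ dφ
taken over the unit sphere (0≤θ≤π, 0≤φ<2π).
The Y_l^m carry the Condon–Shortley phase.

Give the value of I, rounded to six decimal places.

Rules hold: Σm=0, L=12 even, 1≤5≤7.
N = 9·7·11 = 693
Δ = 2!·6!·4!/13! = 1/180180
Racah Σ t=0..2: t=0:+1/576 t=1:−1/144 t=2:+1/576 = -1/288
⇒ 3j(4 3 5; 0 0 0)² = 20/1001, sgn +1
Racah Σ t=2..2: t=2:+1/5760 = 1/5760
⇒ 3j(4 3 5; -4 1 3)² = 56/2145, sgn +1
4πI² = N·(3j₀)²·(3jₘ)² = 672/1859
I = +1·√(0.361485/4π) = 0.16960553

0.169606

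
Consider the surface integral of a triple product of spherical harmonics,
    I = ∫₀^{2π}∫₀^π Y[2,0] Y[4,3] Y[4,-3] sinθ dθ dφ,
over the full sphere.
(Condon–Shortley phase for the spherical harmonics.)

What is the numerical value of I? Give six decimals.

m-sum 0 ✓  L=10 even ✓  2≤4≤6 ✓
Π(2lᵢ+1) = 5×9×9 = 405
triangle coeff Δ(2,4,4) = 1/13860
Σ_t [0,2]: t=0:+1/192 t=1:−1/36 t=2:+1/192 = -5/288
(3j)²=20/693 [(2 4 4; 0 0 0)], sign=-1
Σ_t [1,2]: t=1:−1/720 t=2:+1/480 = 1/1440
(3j)²=7/1980 [(2 4 4; 0 3 -3)], sign=-1
⇒ 4πI² = 5/121
I = (+1)√(5/121/(4π)) = 0.05734392

0.057344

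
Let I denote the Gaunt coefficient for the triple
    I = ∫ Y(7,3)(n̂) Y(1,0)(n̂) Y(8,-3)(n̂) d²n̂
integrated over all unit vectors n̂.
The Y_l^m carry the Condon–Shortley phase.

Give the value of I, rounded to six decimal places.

m-sum 0 ✓  L=16 even ✓  6≤8≤8 ✓
Π(2lᵢ+1) = 15×3×17 = 765
triangle coeff Δ(7,1,8) = 1/2040
Σ_t [0,0]: t=0:+1/25401600 = 1/25401600
(3j)²=8/255 [(7 1 8; 0 0 0)], sign=+1
Σ_t [0,0]: t=0:+1/87091200 = 1/87091200
(3j)²=11/408 [(7 1 8; 3 0 -3)], sign=-1
⇒ 4πI² = 11/17
I = (-1)√(11/17/(4π)) = -0.22691696

-0.226917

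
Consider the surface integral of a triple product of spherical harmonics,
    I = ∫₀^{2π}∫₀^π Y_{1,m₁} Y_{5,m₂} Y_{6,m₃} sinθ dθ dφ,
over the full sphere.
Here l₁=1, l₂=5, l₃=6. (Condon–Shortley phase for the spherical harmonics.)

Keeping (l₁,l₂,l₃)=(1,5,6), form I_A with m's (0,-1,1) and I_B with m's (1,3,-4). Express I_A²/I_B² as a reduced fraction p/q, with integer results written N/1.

Same 1,5,6: normalisation and zero-m 3j drop out of the ratio.
A: Δ: 0! 2! 10! / 13! → 1/858; sum: t=0:+1/17280 = 1/17280; 3j²(1 5 6; 0 -1 1) = Δ·Π!·Σ² = 35/858  (sign -1)
B: Δ: 0! 2! 10! / 13! → 1/858; sum: t=0:+1/161280 = 1/161280; 3j²(1 5 6; 1 3 -4) = Δ·Π!·Σ² = 15/286  (sign +1)
I_A²/I_B² = (35/858)/(15/286) = 7/9

7/9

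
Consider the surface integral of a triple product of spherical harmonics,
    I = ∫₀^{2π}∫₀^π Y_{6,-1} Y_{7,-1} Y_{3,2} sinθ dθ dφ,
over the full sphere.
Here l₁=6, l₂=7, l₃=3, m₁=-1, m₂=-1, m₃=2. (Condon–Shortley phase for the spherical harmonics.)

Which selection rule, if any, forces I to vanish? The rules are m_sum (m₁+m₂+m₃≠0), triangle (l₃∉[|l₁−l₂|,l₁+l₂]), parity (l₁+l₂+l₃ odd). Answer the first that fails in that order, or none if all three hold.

none

azimuthal sum: -1 − 1 + 2 = 0  ✓
1 ≤ 3 ≤ 13 (triangle on l)  ✓
L = 6 + 7 + 3 = 16 (even)  ✓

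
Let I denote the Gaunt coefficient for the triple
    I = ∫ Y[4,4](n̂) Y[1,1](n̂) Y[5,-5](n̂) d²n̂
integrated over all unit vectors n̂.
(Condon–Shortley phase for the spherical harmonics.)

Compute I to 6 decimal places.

-0.329416

m-sum 0 ✓  L=10 even ✓  3≤5≤5 ✓
Π(2lᵢ+1) = 9×3×11 = 297
triangle coeff Δ(4,1,5) = 1/495
Σ_t [0,0]: t=0:+1/576 = 1/576
(3j)²=5/99 [(4 1 5; 0 0 0)], sign=-1
Σ_t [0,0]: t=0:+1/80640 = 1/80640
(3j)²=1/11 [(4 1 5; 4 1 -5)], sign=+1
⇒ 4πI² = 15/11
I = (-1)√(15/11/(4π)) = -0.32941575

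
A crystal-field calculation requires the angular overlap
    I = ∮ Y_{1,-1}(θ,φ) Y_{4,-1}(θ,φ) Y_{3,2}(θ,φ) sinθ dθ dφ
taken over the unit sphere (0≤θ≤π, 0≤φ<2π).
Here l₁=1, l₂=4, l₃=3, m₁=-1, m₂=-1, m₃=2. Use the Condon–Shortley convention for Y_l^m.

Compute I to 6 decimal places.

m-sum 0 ✓  L=8 even ✓  3≤3≤5 ✓
Π(2lᵢ+1) = 3×9×7 = 189
triangle coeff Δ(1,4,3) = 1/252
Σ_t [1,1]: t=1:−1/36 = -1/36
(3j)²=4/63 [(1 4 3; 0 0 0)], sign=+1
Σ_t [2,2]: t=2:+1/240 = 1/240
(3j)²=1/84 [(1 4 3; -1 -1 2)], sign=-1
⇒ 4πI² = 1/7
I = (-1)√(1/7/(4π)) = -0.10662181

-0.106622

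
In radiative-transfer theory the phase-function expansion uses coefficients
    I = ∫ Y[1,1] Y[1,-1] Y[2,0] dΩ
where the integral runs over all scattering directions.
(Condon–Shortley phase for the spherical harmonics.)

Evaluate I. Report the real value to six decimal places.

Rules hold: Σm=0, L=4 even, 0≤2≤2.
N = 3·3·5 = 45
Δ = 0!·2!·2!/5! = 1/30
Racah Σ t=0..0: t=0:+1/1 = 1/1
⇒ 3j(1 1 2; 0 0 0)² = 2/15, sgn +1
Racah Σ t=0..0: t=0:+1/4 = 1/4
⇒ 3j(1 1 2; 1 -1 0)² = 1/30, sgn +1
4πI² = N·(3j₀)²·(3jₘ)² = 1/5
I = +1·√(0.2/4π) = 0.12615663

0.126157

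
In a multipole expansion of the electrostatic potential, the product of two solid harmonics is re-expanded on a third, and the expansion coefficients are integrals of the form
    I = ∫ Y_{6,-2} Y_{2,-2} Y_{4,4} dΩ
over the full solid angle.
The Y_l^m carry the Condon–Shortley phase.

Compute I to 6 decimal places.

0.015904

Rules hold: Σm=0, L=12 even, 4≤4≤8.
N = 13·5·9 = 585
Δ = 4!·8!·0!/13! = 1/6435
Racah Σ t=2..2: t=2:+1/2304 = 1/2304
⇒ 3j(6 2 4; 0 0 0)² = 5/143, sgn +1
Racah Σ t=0..0: t=0:+1/967680 = 1/967680
⇒ 3j(6 2 4; -2 -2 4)² = 1/6435, sgn +1
4πI² = N·(3j₀)²·(3jₘ)² = 5/1573
I = +1·√(0.00317864/4π) = 0.01590434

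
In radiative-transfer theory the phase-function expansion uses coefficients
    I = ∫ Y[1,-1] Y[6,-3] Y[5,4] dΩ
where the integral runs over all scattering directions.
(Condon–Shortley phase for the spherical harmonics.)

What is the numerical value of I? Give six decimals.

Checks pass: Σm=0; 12 even; l₃=5∈[5,7].
(2·1+1)(2·6+1)(2·5+1) = 429
Δ: 2! 0! 10! / 13! → 1/858
sum: t=1:−1/14400 = -1/14400
3j²(1 6 5; 0 0 0) = Δ·Π!·Σ² = 6/143  (sign +1)
sum: t=2:+1/725760 = 1/725760
3j²(1 6 5; -1 -3 4) = Δ·Π!·Σ² = 1/286  (sign -1)
combine: 4πI² = 429·6/143·1/286 = 9/143
take √, sign -1: I = -0.07076985

-0.070770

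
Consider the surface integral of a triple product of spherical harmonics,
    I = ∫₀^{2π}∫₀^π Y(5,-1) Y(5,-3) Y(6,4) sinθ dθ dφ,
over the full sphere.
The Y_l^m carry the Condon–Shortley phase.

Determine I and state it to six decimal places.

Rules hold: Σm=0, L=16 even, 0≤6≤10.
N = 11·11·13 = 1573
Δ = 4!·6!·6!/17! = 1/28588560
Racah Σ t=0..4: t=0:+1/345600 t=1:−1/13824 t=2:+1/5184 t=3:−1/13824 t=4:+1/345600 = 7/129600
⇒ 3j(5 5 6; 0 0 0)² = 80/7293, sgn +1
Racah Σ t=0..2: t=0:+1/829440 t=1:−1/86400 t=2:+1/138240 = -13/4147200
⇒ 3j(5 5 6; -1 -3 4)² = 13/3740, sgn -1
4πI² = N·(3j₀)²·(3jₘ)² = 52/867
I = -1·√(0.0599769/4π) = -0.06908555

-0.069086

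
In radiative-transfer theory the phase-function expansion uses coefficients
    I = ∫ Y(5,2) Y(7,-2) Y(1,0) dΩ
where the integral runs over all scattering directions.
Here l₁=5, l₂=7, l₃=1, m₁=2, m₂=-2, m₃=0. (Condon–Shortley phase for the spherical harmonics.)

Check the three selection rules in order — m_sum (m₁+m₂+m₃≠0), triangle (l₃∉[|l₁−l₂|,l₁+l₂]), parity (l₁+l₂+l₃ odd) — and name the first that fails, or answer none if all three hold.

triangle

azimuthal sum: 2 − 2 + 0 = 0  ✓
2 ≤ 1 ≤ 12 (triangle on l)  ✗
L = 5 + 7 + 1 = 13 (odd)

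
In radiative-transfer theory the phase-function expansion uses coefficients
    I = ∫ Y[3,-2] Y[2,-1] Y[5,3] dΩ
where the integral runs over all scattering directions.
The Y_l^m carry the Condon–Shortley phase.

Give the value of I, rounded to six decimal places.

-0.253584

m-sum 0 ✓  L=10 even ✓  1≤5≤5 ✓
Π(2lᵢ+1) = 7×5×11 = 385
triangle coeff Δ(3,2,5) = 1/2310
Σ_t [0,0]: t=0:+1/144 = 1/144
(3j)²=10/231 [(3 2 5; 0 0 0)], sign=-1
Σ_t [0,0]: t=0:+1/720 = 1/720
(3j)²=8/165 [(3 2 5; -2 -1 3)], sign=+1
⇒ 4πI² = 80/99
I = (-1)√(80/99/(4π)) = -0.25358436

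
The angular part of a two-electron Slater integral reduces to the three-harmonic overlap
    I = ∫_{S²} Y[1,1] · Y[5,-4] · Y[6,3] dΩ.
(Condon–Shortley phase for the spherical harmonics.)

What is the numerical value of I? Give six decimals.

-0.070770

m-sum 0 ✓  L=12 even ✓  4≤6≤6 ✓
Π(2lᵢ+1) = 3×11×13 = 429
triangle coeff Δ(1,5,6) = 1/858
Σ_t [0,0]: t=0:+1/14400 = 1/14400
(3j)²=6/143 [(1 5 6; 0 0 0)], sign=+1
Σ_t [0,0]: t=0:+1/725760 = 1/725760
(3j)²=1/286 [(1 5 6; 1 -4 3)], sign=-1
⇒ 4πI² = 9/143
I = (-1)√(9/143/(4π)) = -0.07076985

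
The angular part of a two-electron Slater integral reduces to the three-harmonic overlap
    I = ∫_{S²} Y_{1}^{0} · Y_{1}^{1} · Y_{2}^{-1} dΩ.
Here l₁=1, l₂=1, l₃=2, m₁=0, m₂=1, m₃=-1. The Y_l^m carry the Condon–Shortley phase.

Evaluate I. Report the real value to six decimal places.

Rules hold: Σm=0, L=4 even, 0≤2≤2.
N = 3·3·5 = 45
Δ = 0!·2!·2!/5! = 1/30
Racah Σ t=0..0: t=0:+1/1 = 1/1
⇒ 3j(1 1 2; 0 0 0)² = 2/15, sgn +1
Racah Σ t=0..0: t=0:+1/2 = 1/2
⇒ 3j(1 1 2; 0 1 -1)² = 1/10, sgn -1
4πI² = N·(3j₀)²·(3jₘ)² = 3/5
I = -1·√(0.6/4π) = -0.21850969

-0.218510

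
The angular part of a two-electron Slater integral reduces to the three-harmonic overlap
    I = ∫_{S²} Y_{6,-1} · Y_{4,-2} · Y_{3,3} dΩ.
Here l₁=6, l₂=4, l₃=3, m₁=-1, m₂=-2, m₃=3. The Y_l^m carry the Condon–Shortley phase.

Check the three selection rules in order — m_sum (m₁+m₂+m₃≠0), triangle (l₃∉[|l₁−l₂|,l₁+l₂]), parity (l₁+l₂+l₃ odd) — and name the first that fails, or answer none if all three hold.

parity

azimuthal sum: -1 − 2 + 3 = 0  ✓
2 ≤ 3 ≤ 10 (triangle on l)  ✓
L = 6 + 4 + 3 = 13 (odd)  ✗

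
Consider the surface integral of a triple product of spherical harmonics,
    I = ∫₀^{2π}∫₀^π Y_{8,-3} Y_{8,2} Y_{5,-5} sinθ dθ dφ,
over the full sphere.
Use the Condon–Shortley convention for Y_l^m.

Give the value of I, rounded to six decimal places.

0.000000

-3 + 2 − 5 = -6 ≠ 0: azimuthal integral kills it; I = 0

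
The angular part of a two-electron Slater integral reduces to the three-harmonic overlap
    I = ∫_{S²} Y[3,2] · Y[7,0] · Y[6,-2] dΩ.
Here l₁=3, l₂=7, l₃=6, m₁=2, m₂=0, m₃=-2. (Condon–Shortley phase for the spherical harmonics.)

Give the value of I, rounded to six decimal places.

Checks pass: Σm=0; 16 even; l₃=6∈[4,10].
(2·3+1)(2·7+1)(2·6+1) = 1365
Δ: 4! 2! 10! / 17! → 1/2042040
sum: t=1:−1/207360 t=2:+1/57600 t=3:−1/207360 = 1/129600
3j²(3 7 6; 0 0 0) = Δ·Π!·Σ² = 168/12155  (sign +1)
sum: t=0:+1/725760 t=1:−1/207360 = -1/290304
3j²(3 7 6; 2 0 -2) = Δ·Π!·Σ² = 125/7293  (sign -1)
combine: 4πI² = 1365·168/12155·125/7293 = 147000/454597
take √, sign -1: I = -0.16041333

-0.160413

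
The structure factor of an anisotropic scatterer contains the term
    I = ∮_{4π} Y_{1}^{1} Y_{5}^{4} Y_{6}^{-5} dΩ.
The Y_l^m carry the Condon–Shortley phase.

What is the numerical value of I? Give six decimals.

-0.303018

Rules hold: Σm=0, L=12 even, 4≤6≤6.
N = 3·11·13 = 429
Δ = 0!·2!·10!/13! = 1/858
Racah Σ t=0..0: t=0:+1/14400 = 1/14400
⇒ 3j(1 5 6; 0 0 0)² = 6/143, sgn +1
Racah Σ t=0..0: t=0:+1/725760 = 1/725760
⇒ 3j(1 5 6; 1 4 -5)² = 5/78, sgn -1
4πI² = N·(3j₀)²·(3jₘ)² = 15/13
I = -1·√(1.15385/4π) = -0.30301841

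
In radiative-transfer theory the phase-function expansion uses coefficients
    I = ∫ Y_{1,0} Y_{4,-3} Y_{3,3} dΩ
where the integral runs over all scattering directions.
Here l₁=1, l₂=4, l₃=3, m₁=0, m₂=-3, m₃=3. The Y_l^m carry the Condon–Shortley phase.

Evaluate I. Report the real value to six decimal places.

Rules hold: Σm=0, L=8 even, 3≤3≤5.
N = 3·9·7 = 189
Δ = 2!·0!·6!/9! = 1/252
Racah Σ t=1..1: t=1:−1/36 = -1/36
⇒ 3j(1 4 3; 0 0 0)² = 4/63, sgn +1
Racah Σ t=1..1: t=1:−1/720 = -1/720
⇒ 3j(1 4 3; 0 -3 3)² = 1/36, sgn -1
4πI² = N·(3j₀)²·(3jₘ)² = 1/3
I = -1·√(0.333333/4π) = -0.16286750

-0.162868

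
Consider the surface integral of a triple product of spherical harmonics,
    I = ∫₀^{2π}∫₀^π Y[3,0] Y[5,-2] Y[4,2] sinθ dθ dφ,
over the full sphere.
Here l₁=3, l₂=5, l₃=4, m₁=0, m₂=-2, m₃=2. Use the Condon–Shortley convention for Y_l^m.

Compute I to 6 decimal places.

m-sum 0 ✓  L=12 even ✓  2≤4≤8 ✓
Π(2lᵢ+1) = 7×11×9 = 693
triangle coeff Δ(3,5,4) = 1/180180
Σ_t [1,3]: t=1:−1/576 t=2:+1/144 t=3:−1/576 = 1/288
(3j)²=20/1001 [(3 5 4; 0 0 0)], sign=+1
Σ_t [1,3]: t=1:−1/576 t=2:+1/480 t=3:−1/8640 = 1/4320
(3j)²=1/2145 [(3 5 4; 0 -2 2)], sign=+1
⇒ 4πI² = 12/1859
I = (+1)√(12/1859/(4π)) = 0.02266449

0.022664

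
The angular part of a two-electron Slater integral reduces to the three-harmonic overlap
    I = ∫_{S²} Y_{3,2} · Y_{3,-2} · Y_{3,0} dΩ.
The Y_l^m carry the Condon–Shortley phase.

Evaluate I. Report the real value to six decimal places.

L=9 odd ⇒ parity kills the (l;000) factor ⇒ I = 0

0.000000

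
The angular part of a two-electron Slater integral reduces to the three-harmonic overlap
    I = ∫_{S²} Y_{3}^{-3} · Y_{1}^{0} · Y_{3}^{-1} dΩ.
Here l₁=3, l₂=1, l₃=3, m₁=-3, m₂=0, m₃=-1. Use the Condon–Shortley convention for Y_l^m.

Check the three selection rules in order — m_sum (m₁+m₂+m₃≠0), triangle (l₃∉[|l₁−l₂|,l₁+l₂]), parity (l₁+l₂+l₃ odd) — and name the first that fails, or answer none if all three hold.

azimuthal sum: -3 + 0 − 1 = -4  ✗
2 ≤ 3 ≤ 4 (triangle on l)
L = 3 + 1 + 3 = 7 (odd)

m_sum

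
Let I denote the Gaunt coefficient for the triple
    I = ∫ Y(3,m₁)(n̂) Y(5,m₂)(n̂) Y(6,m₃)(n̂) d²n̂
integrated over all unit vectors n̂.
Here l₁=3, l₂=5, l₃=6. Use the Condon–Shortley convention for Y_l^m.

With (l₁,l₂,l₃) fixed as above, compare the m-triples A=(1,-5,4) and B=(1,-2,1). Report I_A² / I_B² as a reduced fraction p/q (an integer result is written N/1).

Same 3,5,6: normalisation and zero-m 3j drop out of the ratio.
A: Δ: 2! 4! 8! / 15! → 1/675675; sum: t=0:+1/322560 = 1/322560; 3j²(3 5 6; 1 -5 4) = Δ·Π!·Σ² = 18/1001  (sign +1)
B: Δ: 2! 4! 8! / 15! → 1/675675; sum: t=0:+1/5760 t=1:−1/8640 t=2:+1/241920 = 1/16128; 3j²(3 5 6; 1 -2 1) = Δ·Π!·Σ² = 5/1001  (sign -1)
I_A²/I_B² = (18/1001)/(5/1001) = 18/5

18/5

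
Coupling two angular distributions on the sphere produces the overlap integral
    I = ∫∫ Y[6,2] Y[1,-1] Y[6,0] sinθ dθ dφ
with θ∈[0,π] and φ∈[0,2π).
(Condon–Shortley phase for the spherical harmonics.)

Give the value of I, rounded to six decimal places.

m-sum = 2 − 1 + 0 = 1 ≠ 0 ⇒ I = 0

0.000000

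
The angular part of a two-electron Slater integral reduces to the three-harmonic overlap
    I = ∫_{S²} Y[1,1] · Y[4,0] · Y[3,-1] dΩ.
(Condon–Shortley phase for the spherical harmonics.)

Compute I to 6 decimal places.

m-sum 0 ✓  L=8 even ✓  3≤3≤5 ✓
Π(2lᵢ+1) = 3×9×7 = 189
triangle coeff Δ(1,4,3) = 1/252
Σ_t [1,1]: t=1:−1/36 = -1/36
(3j)²=4/63 [(1 4 3; 0 0 0)], sign=+1
Σ_t [0,0]: t=0:+1/96 = 1/96
(3j)²=1/42 [(1 4 3; 1 0 -1)], sign=+1
⇒ 4πI² = 2/7
I = (+1)√(2/7/(4π)) = 0.15078601

0.150786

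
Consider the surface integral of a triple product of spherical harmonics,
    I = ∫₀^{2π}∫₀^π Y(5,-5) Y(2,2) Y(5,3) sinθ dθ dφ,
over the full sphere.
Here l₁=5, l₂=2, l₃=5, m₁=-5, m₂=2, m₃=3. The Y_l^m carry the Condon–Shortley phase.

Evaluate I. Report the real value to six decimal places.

Checks pass: Σm=0; 12 even; l₃=5∈[3,7].
(2·5+1)(2·2+1)(2·5+1) = 605
Δ: 2! 8! 2! / 13! → 1/38610
sum: t=0:+1/2880 t=1:−1/576 t=2:+1/2880 = -1/960
3j²(5 2 5; 0 0 0) = Δ·Π!·Σ² = 10/429  (sign +1)
sum: t=2:+1/161280 = 1/161280
3j²(5 2 5; -5 2 3) = Δ·Π!·Σ² = 1/143  (sign +1)
combine: 4πI² = 605·10/429·1/143 = 50/507
take √, sign +1: I = 0.08858824

0.088588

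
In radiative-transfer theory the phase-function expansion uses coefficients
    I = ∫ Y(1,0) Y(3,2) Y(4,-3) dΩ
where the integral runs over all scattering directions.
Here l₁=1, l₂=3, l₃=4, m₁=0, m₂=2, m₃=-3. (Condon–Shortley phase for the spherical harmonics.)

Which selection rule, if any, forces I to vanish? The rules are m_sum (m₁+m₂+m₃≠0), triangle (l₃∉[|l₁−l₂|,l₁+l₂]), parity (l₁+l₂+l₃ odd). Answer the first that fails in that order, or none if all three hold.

m_sum

m₁+m₂+m₃ = 0 + 2 − 3 = -1  ✗
triangle: |1−3|=2 ≤ l₃=4 ≤ 1+3=4
parity: l₁+l₂+l₃ = 8 is even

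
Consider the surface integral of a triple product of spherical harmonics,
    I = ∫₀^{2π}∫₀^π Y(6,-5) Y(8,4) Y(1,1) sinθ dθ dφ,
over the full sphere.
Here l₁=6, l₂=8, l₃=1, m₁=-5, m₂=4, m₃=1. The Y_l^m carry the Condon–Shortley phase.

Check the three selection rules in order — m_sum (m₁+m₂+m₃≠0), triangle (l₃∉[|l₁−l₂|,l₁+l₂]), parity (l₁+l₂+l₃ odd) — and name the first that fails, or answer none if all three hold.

Σmᵢ = 0  ✓
l₃∈[|l₁−l₂|,l₁+l₂]=[2,14], have l₃=1  ✗
Σlᵢ = 15 ⇒ odd

triangle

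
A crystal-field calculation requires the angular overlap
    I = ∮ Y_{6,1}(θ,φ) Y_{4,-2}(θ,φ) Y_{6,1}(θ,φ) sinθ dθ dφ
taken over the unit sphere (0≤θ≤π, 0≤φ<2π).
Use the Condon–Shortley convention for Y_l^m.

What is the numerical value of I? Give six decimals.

0.133571

m-sum 0 ✓  L=16 even ✓  2≤6≤10 ✓
Π(2lᵢ+1) = 13×9×13 = 1521
triangle coeff Δ(6,4,6) = 1/15315300
Σ_t [0,4]: t=0:+1/829440 t=1:−1/25920 t=2:+1/9216 t=3:−1/25920 t=4:+1/829440 = 7/207360
(3j)²=28/2431 [(6 4 6; 0 0 0)], sign=+1
Σ_t [0,2]: t=0:+1/69120 t=1:−1/20736 t=2:+1/69120 = -1/51840
(3j)²=280/21879 [(6 4 6; 1 -2 1)], sign=+1
⇒ 4πI² = 7840/34969
I = (+1)√(7840/34969/(4π)) = 0.13357079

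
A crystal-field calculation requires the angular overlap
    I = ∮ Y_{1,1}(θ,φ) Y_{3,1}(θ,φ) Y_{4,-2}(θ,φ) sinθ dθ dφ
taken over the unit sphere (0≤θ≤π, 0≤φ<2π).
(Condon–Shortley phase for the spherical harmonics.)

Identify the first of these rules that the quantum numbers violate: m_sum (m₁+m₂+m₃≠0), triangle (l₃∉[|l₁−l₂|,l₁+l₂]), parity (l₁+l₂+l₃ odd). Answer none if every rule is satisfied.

m₁+m₂+m₃ = 1 + 1 − 2 = 0  ✓
triangle: |1−3|=2 ≤ l₃=4 ≤ 1+3=4  ✓
parity: l₁+l₂+l₃ = 8 is even  ✓

none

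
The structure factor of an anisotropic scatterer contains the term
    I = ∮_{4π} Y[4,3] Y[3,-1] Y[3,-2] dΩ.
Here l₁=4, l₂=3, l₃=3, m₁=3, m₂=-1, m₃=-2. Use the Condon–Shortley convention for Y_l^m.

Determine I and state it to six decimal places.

-0.095955

m-sum 0 ✓  L=10 even ✓  1≤3≤7 ✓
Π(2lᵢ+1) = 9×7×7 = 441
triangle coeff Δ(4,3,3) = 1/34650
Σ_t [1,3]: t=1:−1/72 t=2:+1/16 t=3:−1/72 = 5/144
(3j)²=2/77 [(4 3 3; 0 0 0)], sign=-1
Σ_t [0,1]: t=0:+1/288 t=1:−1/144 = -1/288
(3j)²=1/99 [(4 3 3; 3 -1 -2)], sign=+1
⇒ 4πI² = 14/121
I = (-1)√(14/121/(4π)) = -0.09595473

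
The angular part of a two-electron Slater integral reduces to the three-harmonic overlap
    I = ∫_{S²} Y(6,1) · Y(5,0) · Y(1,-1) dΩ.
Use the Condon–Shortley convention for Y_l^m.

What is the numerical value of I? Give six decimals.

m-sum 0 ✓  L=12 even ✓  1≤1≤11 ✓
Π(2lᵢ+1) = 13×11×3 = 429
triangle coeff Δ(6,5,1) = 1/858
Σ_t [5,5]: t=5:−1/14400 = -1/14400
(3j)²=6/143 [(6 5 1; 0 0 0)], sign=+1
Σ_t [5,5]: t=5:−1/28800 = -1/28800
(3j)²=7/286 [(6 5 1; 1 0 -1)], sign=-1
⇒ 4πI² = 63/143
I = (-1)√(63/143/(4π)) = -0.18723944

-0.187239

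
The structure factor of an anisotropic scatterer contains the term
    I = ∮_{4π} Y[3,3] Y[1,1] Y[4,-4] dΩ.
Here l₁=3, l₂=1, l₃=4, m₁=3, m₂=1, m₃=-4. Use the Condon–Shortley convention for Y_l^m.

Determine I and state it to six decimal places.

0.325735

Rules hold: Σm=0, L=8 even, 2≤4≤4.
N = 7·3·9 = 189
Δ = 0!·6!·2!/9! = 1/252
Racah Σ t=0..0: t=0:+1/36 = 1/36
⇒ 3j(3 1 4; 0 0 0)² = 4/63, sgn +1
Racah Σ t=0..0: t=0:+1/1440 = 1/1440
⇒ 3j(3 1 4; 3 1 -4)² = 1/9, sgn +1
4πI² = N·(3j₀)²·(3jₘ)² = 4/3
I = +1·√(1.33333/4π) = 0.32573501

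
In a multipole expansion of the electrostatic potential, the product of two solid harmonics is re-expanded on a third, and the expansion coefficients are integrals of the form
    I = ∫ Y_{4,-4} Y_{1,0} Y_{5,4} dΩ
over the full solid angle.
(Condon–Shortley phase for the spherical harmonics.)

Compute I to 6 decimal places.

0.147319

Rules hold: Σm=0, L=10 even, 3≤5≤5.
N = 9·3·11 = 297
Δ = 0!·8!·2!/11! = 1/495
Racah Σ t=0..0: t=0:+1/576 = 1/576
⇒ 3j(4 1 5; 0 0 0)² = 5/99, sgn -1
Racah Σ t=0..0: t=0:+1/40320 = 1/40320
⇒ 3j(4 1 5; -4 0 4)² = 1/55, sgn -1
4πI² = N·(3j₀)²·(3jₘ)² = 3/11
I = +1·√(0.272727/4π) = 0.14731920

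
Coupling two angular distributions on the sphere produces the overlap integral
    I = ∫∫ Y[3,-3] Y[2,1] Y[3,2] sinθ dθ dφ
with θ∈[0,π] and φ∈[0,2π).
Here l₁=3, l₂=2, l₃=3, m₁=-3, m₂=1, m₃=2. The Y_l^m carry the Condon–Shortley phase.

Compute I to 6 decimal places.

-0.210261

Rules hold: Σm=0, L=8 even, 1≤3≤5.
N = 7·5·7 = 245
Δ = 2!·4!·2!/9! = 1/3780
Racah Σ t=0..2: t=0:+1/24 t=1:−1/4 t=2:+1/24 = -1/6
⇒ 3j(3 2 3; 0 0 0)² = 4/105, sgn +1
Racah Σ t=2..2: t=2:+1/48 = 1/48
⇒ 3j(3 2 3; -3 1 2)² = 5/84, sgn -1
4πI² = N·(3j₀)²·(3jₘ)² = 5/9
I = -1·√(0.555556/4π) = -0.21026104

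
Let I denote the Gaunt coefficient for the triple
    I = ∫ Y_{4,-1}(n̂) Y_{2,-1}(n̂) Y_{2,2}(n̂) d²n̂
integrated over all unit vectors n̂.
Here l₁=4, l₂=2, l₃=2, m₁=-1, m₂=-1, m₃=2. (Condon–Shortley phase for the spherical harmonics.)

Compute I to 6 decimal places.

-0.090112

m-sum 0 ✓  L=8 even ✓  2≤2≤6 ✓
Π(2lᵢ+1) = 9×5×5 = 225
triangle coeff Δ(4,2,2) = 1/630
Σ_t [2,2]: t=2:+1/16 = 1/16
(3j)²=2/35 [(4 2 2; 0 0 0)], sign=+1
Σ_t [1,1]: t=1:−1/144 = -1/144
(3j)²=1/126 [(4 2 2; -1 -1 2)], sign=-1
⇒ 4πI² = 5/49
I = (-1)√(5/49/(4π)) = -0.09011188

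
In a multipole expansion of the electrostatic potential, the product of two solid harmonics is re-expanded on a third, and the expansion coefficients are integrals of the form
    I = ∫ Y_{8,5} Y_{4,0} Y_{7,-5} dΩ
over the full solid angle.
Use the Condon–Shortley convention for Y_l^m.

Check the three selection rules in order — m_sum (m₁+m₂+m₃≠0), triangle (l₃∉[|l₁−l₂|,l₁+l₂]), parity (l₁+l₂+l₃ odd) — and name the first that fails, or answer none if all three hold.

parity

m₁+m₂+m₃ = 5 + 0 − 5 = 0  ✓
triangle: |8−4|=4 ≤ l₃=7 ≤ 8+4=12  ✓
parity: l₁+l₂+l₃ = 19 is odd  ✗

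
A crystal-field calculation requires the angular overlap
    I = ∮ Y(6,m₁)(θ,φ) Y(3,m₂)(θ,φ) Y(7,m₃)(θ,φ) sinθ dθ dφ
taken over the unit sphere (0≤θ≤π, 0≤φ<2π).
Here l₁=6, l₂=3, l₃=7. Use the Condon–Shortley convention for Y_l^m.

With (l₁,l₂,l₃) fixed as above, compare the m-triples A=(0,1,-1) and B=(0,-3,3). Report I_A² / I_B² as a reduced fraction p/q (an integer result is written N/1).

169/1125

Same 6,3,7: normalisation and zero-m 3j drop out of the ratio.
A: Δ: 2! 10! 4! / 17! → 1/2042040; sum: t=0:+1/829440 t=1:−1/86400 t=2:+1/138240 = -13/4147200; 3j²(6 3 7; 0 1 -1) = Δ·Π!·Σ² = 13/3740  (sign -1)
B: Δ: 2! 10! 4! / 17! → 1/2042040; sum: t=0:+1/829440 = 1/829440; 3j²(6 3 7; 0 -3 3) = Δ·Π!·Σ² = 225/9724  (sign +1)
I_A²/I_B² = (13/3740)/(225/9724) = 169/1125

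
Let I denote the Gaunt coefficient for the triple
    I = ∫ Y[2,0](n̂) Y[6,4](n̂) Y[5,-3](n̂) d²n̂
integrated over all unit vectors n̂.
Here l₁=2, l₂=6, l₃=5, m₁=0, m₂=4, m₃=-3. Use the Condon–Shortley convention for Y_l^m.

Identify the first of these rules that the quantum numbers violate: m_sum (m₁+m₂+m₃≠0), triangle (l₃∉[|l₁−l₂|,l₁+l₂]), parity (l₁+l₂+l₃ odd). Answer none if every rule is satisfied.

azimuthal sum: 0 + 4 − 3 = 1  ✗
4 ≤ 5 ≤ 8 (triangle on l)
L = 2 + 6 + 5 = 13 (odd)

m_sum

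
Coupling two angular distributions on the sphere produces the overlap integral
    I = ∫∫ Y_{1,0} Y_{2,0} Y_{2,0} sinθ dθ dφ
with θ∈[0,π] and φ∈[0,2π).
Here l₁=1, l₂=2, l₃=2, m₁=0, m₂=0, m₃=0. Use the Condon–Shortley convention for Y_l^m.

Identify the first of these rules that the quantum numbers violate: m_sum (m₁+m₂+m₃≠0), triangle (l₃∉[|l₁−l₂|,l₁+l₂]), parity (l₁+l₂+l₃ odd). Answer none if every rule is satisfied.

parity

azimuthal sum: 0 + 0 + 0 = 0  ✓
1 ≤ 2 ≤ 3 (triangle on l)  ✓
L = 1 + 2 + 2 = 5 (odd)  ✗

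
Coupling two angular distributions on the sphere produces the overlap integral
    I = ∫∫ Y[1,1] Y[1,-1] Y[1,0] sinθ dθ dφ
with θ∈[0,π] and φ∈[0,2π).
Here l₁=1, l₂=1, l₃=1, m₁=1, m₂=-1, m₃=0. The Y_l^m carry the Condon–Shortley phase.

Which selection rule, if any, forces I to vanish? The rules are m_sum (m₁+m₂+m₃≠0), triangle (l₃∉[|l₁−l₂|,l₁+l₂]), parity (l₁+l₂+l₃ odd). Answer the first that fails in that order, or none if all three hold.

parity

m₁+m₂+m₃ = 1 − 1 + 0 = 0  ✓
triangle: |1−1|=0 ≤ l₃=1 ≤ 1+1=2  ✓
parity: l₁+l₂+l₃ = 3 is odd  ✗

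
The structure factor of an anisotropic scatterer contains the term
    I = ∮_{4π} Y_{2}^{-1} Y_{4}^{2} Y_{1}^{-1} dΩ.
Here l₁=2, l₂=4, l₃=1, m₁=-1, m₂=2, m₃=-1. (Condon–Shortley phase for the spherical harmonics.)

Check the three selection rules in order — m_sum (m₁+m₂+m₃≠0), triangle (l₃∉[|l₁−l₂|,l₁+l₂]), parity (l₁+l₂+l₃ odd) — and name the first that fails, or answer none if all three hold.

triangle

azimuthal sum: -1 + 2 − 1 = 0  ✓
2 ≤ 1 ≤ 6 (triangle on l)  ✗
L = 2 + 4 + 1 = 7 (odd)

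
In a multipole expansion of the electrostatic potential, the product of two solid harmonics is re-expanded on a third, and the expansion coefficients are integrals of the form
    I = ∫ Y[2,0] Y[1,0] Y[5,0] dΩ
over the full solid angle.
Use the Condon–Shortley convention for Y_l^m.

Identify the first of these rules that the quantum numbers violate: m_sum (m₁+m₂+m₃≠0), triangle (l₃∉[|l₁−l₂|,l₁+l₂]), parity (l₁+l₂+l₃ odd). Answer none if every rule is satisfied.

azimuthal sum: 0 + 0 + 0 = 0  ✓
1 ≤ 5 ≤ 3 (triangle on l)  ✗
L = 2 + 1 + 5 = 8 (even)

triangle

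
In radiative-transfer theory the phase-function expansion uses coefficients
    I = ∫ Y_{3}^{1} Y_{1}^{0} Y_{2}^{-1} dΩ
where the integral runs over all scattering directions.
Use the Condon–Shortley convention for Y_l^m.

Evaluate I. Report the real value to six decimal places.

Checks pass: Σm=0; 6 even; l₃=2∈[2,4].
(2·3+1)(2·1+1)(2·2+1) = 105
Δ: 2! 4! 0! / 7! → 1/105
sum: t=1:−1/4 = -1/4
3j²(3 1 2; 0 0 0) = Δ·Π!·Σ² = 3/35  (sign -1)
sum: t=1:−1/6 = -1/6
3j²(3 1 2; 1 0 -1) = Δ·Π!·Σ² = 8/105  (sign +1)
combine: 4πI² = 105·3/35·8/105 = 24/35
take √, sign -1: I = -0.23359668

-0.233597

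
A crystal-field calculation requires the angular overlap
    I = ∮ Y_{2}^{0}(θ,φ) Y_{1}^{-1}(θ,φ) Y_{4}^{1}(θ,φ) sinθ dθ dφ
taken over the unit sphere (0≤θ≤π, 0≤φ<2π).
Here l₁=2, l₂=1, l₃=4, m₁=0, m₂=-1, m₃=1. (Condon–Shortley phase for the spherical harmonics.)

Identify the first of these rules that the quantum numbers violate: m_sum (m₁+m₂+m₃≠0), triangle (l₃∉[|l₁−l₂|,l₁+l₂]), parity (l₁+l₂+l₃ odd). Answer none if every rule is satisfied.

triangle

azimuthal sum: 0 − 1 + 1 = 0  ✓
1 ≤ 4 ≤ 3 (triangle on l)  ✗
L = 2 + 1 + 4 = 7 (odd)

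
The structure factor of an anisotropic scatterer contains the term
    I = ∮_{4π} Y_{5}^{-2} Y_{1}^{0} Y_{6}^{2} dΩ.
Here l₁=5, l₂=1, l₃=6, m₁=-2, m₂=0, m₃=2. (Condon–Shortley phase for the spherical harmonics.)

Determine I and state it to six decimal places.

Checks pass: Σm=0; 12 even; l₃=6∈[4,6].
(2·5+1)(2·1+1)(2·6+1) = 429
Δ: 0! 10! 2! / 13! → 1/858
sum: t=0:+1/14400 = 1/14400
3j²(5 1 6; 0 0 0) = Δ·Π!·Σ² = 6/143  (sign +1)
sum: t=0:+1/30240 = 1/30240
3j²(5 1 6; -2 0 2) = Δ·Π!·Σ² = 16/429  (sign +1)
combine: 4πI² = 429·6/143·16/429 = 96/143
take √, sign +1: I = 0.23113338

0.231133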